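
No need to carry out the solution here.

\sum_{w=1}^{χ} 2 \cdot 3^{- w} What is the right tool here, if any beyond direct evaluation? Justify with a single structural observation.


Diagnosis: the geometric series formula — consecutive terms stand in a fixed index-free ratio — the geometric sum formula closes it.


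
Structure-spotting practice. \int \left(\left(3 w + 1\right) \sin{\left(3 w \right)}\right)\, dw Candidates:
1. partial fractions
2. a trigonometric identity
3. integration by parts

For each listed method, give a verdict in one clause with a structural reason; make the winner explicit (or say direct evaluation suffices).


Verdict: integration by parts — 3 w + 1 dies after finitely many derivatives while \sin{\left(3 w \right)} cycles under integration — the tabular/parts setup.
- partial fractions — the expression is not a ratio of polynomials that decomposes further.
- a trigonometric identity: no even trigonometric power and no product of distinct frequencies to rewrite.
- integration by parts: yes — fits the structure here.


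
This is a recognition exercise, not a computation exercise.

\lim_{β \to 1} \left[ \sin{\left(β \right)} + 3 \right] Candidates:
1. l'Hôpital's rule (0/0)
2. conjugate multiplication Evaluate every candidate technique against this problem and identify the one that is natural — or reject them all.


Diagnosis: no special technique — nothing blocks direct substitution at 1: plug in and finish.
- l'Hôpital's rule (0/0) — substituting the point produces a determinate value, not a 0 over 0 clash.
- conjugate multiplication — there is no infinity-minus-infinity radical difference to rationalize.


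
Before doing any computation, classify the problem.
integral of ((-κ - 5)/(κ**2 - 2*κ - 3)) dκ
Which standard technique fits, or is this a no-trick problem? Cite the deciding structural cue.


Technique: partial fractions — a proper rational integrand whose denominator splits into simpler factors — decompose into partial fractions first.


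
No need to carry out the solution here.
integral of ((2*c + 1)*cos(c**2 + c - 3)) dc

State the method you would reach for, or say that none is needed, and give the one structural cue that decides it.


Method: u-substitution — differentiating the inner expression c**2 + c - 3 produces the factor 2*c + 1 up to a constant multiple, so substituting u = c**2 + c - 3 reduces everything to a one-variable integral in u.


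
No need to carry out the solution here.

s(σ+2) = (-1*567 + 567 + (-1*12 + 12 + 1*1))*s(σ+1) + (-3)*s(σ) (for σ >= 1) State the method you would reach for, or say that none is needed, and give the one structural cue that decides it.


Diagnosis: the characteristic-root method — no index-dependence in the weights and nothing inhomogeneous: classic characteristic-equation setup.


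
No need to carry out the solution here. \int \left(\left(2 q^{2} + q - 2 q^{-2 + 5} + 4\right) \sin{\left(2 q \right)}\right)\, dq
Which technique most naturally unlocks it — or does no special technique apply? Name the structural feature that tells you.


Best approach: integration by parts — differentiate (2 q^{2} + q - 2 q^{-2 + 5} + 4), integrate \sin{\left(2 q \right)}: each pass lowers the polynomial degree, so parts terminates.


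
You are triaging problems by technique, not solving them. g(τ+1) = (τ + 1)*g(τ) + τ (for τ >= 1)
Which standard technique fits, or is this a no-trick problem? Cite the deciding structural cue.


Best approach: a summation factor — with the index-dependent coefficient τ + 1, dividing by the cumulative product turns the left side into a pure difference.


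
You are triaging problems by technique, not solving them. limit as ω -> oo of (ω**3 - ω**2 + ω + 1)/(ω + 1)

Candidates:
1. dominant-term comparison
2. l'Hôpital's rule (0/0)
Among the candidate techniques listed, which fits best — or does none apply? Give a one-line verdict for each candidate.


Best approach: dominant-term comparison — divide by the highest power of ω present: lower-order terms vanish and the dominant ratio remains.
- dominant-term comparison — yes — fits the structure here.
- l'Hôpital's rule (0/0): viewed as a single quotient this runs to ∞/∞, not the 0/0 clash this candidate addresses; an at-infinity variant of the rule would resolve it, but comparing leading growth reads the answer without differentiating.


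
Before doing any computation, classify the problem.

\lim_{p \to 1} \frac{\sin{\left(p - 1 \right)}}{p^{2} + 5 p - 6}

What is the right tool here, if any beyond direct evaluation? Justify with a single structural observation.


Diagnosis: l'Hôpital's rule (0/0) — substituting 1 gives 0 over 0; differentiate top and bottom once and re-evaluate. Expanding numerator and denominator to first order gives the same value — the rule automates exactly that.


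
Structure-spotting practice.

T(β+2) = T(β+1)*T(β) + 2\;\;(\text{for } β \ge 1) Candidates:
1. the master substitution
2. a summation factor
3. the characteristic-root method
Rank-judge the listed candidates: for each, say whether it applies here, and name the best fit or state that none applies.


Method: no special technique — no ansatz, no master substitution, no summation factor survives the nonlinearity here.
- the master substitution — this is shift-type recursion, outside the divide-and-conquer template.
- a summation factor: the recursion is nonlinear — outside the first-order linear family a summation factor addresses.
- the characteristic-root method: the recursion is nonlinear in the sequence values, so no linear-modes ansatz applies.


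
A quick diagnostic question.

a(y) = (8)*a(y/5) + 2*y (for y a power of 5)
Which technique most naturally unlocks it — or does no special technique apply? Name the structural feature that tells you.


Technique: the master substitution — a divide-and-conquer shape: argument y/5, so change variables with y = 5^m and solve the linear version.


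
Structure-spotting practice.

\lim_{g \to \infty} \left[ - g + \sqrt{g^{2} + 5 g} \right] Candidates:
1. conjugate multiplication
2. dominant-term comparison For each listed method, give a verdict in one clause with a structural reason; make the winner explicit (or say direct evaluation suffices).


Technique: conjugate multiplication — this difference gives up after one conjugate multiplication — the radical structure cancels against its conjugate.
- conjugate multiplication — yes, a natural case for it.
- dominant-term comparison — leading-power comparison does not apply to this form.


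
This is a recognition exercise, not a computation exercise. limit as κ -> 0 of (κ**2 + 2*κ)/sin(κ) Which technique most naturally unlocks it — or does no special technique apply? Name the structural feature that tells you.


Diagnosis: l'Hôpital's rule (0/0) — numerator and denominator both vanish at 0 — a genuine 0/0 form, which is exactly when l'Hôpital applies. Known elementary limits would finish this too — the rule just bypasses the case analysis.


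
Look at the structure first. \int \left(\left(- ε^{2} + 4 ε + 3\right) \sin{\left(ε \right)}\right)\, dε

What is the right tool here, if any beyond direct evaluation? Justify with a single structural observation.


Verdict: integration by parts — a polynomial - ε^{2} + 4 ε + 3 against the kernel \sin{\left(ε \right)} is the signature bounded-ladder case for integration by parts.


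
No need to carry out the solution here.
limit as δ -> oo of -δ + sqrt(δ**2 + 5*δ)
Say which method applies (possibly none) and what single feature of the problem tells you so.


Best approach: conjugate multiplication — this difference gives up after one conjugate multiplication — the radical structure cancels against its conjugate.


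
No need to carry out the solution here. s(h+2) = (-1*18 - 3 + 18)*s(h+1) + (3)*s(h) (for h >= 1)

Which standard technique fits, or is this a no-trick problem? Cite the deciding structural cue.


Technique: the characteristic-root method — the recurrence treats every index alike (constant coefficients, no forcing) — precisely the regime where r^h trials close it.


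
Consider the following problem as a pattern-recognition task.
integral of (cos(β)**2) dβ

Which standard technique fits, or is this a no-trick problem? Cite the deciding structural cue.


Diagnosis: a trigonometric identity — the even exponent on cos(β)**2 signals one move: rewrite via cos of the doubled angle.


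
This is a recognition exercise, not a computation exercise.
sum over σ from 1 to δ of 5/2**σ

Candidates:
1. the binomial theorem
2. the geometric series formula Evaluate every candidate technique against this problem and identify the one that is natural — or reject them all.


Technique: the geometric series formula — consecutive terms stand in a fixed index-free ratio — the geometric sum formula closes it.
- the binomial theorem: there is no pair of bases whose matched powers would reassemble into a single binomial power.
- the geometric series formula — applicable, and directly so.


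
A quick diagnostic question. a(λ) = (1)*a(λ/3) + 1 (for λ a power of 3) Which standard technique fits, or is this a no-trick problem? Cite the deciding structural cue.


Best approach: the master substitution — recursion at λ/3 is multiplicative in the index; logarithmic reindexing via λ = 3^m linearizes it.


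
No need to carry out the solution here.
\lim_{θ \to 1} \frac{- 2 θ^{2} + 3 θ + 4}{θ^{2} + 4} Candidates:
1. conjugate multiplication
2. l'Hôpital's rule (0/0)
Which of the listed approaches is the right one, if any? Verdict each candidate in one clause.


Technique: no special technique — the function is continuous at 1; evaluation is itself the limit, no machinery required.
- conjugate multiplication — no divergent radical difference is present for a conjugate pair to cancel.
- l'Hôpital's rule (0/0): substituting the point produces a determinate value, not a 0 over 0 clash.


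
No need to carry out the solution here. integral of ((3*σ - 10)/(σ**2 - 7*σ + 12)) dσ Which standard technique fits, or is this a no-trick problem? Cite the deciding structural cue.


Verdict: partial fractions — a proper rational integrand whose denominator splits into simpler factors — decompose into partial fractions first.


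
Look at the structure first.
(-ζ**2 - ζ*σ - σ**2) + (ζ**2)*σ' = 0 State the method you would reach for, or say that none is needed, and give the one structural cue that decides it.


Technique: the homogeneous substitution — the slope is degree-zero homogeneous: the ratio substitution v = σ/ζ collapses it.


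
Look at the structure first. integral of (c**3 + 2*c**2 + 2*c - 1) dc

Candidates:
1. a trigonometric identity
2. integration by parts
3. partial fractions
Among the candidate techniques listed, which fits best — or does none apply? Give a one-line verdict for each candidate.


Best approach: no special technique — nothing composite, nothing rational, nothing trigonometric — each constant-multiple power of c integrates by the power rule alone.
- a trigonometric identity: with no trigonometric functions present, identity rewriting has no target.
- integration by parts — parts would only shuffle a directly integrable integrand.
- partial fractions — there is no rational-function structure to decompose.


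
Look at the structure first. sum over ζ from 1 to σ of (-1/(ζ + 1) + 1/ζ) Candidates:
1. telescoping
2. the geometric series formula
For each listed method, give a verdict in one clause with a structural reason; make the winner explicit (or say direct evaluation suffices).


Best approach: telescoping — the summand is 1/ζ minus the same expression shifted by one, so consecutive terms cancel in pairs.
- telescoping: applies; the problem has the shape this method handles.
- the geometric series formula — the ratio of consecutive terms depends on the index.


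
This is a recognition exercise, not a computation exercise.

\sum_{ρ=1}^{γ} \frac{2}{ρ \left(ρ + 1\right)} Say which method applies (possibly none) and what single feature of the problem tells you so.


Verdict: telescoping — poles of \frac{2}{ρ \left(ρ + 1\right)} differ by an integer, the telltale of a telescoping partial-fraction sum.


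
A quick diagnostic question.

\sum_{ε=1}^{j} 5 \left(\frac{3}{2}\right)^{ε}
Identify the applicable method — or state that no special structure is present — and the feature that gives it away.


Verdict: the geometric series formula — each summand is the previous one scaled by \frac{3}{2}; that constant multiplier is itself the geometric structure.


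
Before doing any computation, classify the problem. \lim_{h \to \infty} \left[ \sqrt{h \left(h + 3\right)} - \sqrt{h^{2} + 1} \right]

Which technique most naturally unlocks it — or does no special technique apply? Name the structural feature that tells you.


Technique: conjugate multiplication — an infinity-minus-infinity difference with a surviving radical — multiply by the conjugate to cancel the divergence.


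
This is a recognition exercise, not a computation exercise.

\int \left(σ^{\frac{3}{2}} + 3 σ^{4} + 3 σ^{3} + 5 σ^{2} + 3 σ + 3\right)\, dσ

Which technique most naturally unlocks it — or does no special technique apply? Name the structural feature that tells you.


Technique: no special technique — nothing composite, nothing rational, nothing trigonometric — each constant-multiple power of σ integrates by the power rule alone.


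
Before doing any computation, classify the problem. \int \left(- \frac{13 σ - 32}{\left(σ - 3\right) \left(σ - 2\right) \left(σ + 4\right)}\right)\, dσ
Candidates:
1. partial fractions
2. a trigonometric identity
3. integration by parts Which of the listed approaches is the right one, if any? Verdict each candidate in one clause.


Best approach: partial fractions — a proper rational integrand whose denominator splits into simpler factors — decompose into partial fractions first.
- partial fractions: a fit — the right tool for this form.
- a trigonometric identity — no sine or cosine appears, so there is nothing for a trigonometric identity to act on.
- integration by parts — no split into a nonconstant polynomial times one of the standard kernels — exp, sine, or cosine of a linear argument, or a logarithm — applies here.


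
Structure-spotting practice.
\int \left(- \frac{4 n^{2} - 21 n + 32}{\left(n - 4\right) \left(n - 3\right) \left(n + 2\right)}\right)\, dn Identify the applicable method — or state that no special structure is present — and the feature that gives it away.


Technique: partial fractions — the bottom factors while the top stays lower-degree — split into simple fractions and integrate piece by piece.


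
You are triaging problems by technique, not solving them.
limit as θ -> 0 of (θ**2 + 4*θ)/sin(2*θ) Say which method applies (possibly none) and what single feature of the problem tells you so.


Verdict: l'Hôpital's rule (0/0) — plug in 0: top and bottom both hit zero, so differentiate each and retry. Expanding numerator and denominator to first order gives the same value — the rule automates exactly that.


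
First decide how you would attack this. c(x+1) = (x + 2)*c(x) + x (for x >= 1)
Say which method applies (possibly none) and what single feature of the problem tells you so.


Verdict: a summation factor — with the index-dependent coefficient x + 2, dividing by the cumulative product turns the left side into a pure difference.


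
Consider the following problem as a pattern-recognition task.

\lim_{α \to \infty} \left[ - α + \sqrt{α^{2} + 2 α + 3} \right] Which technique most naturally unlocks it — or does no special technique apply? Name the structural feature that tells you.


Diagnosis: conjugate multiplication — \sqrt{α^{2} + 2 α + 3} and α both blow up, but their difference is tame once the conjugate rationalizes it.


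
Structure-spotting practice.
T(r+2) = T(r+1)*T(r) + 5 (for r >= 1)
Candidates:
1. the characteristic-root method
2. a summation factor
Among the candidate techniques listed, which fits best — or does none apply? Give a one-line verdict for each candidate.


Method: no special technique — the update rule curves (it is not linear in the unknown sequence), so no superposition-based closed form attaches — iterate or study it directly.
- the characteristic-root method: nonlinearity rules out exponential-mode superposition from the start.
- a summation factor — no summation factor applies — the rule is not linear in the sequence values.


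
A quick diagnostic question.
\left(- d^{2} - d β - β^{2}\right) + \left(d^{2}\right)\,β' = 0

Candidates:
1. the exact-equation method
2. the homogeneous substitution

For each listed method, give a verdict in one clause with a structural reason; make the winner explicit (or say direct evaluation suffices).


Method: the homogeneous substitution — scaling d and β together leaves the slope fixed — it depends only on β/d, so substitute the ratio.
- the exact-equation method: exactness fails on the nose — the mixed partials do not match.
- the homogeneous substitution: yes, a natural case for it.


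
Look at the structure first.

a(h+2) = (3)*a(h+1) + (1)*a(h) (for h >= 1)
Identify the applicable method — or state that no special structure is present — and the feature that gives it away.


Verdict: the characteristic-root method — linear, homogeneous, constant coefficients: solutions of the form r^h exist — find the roots of the characteristic polynomial.


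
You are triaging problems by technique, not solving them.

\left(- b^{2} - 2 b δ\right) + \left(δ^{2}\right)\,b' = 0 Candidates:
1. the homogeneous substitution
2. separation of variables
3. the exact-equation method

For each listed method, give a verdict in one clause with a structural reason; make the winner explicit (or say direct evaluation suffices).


Verdict: the homogeneous substitution — the slope's numerator and denominator have matching total degree, so it depends only on b/δ and the ratio substitution collapses it. A Bernoulli substitution is a fair alternative on this equation directly; the homogeneous reading takes it as given.
- the homogeneous substitution — applies; the problem has the shape this method handles.
- separation of variables: no division isolates the independent variable from the unknown.
- the exact-equation method: the cross partial derivatives disagree, so no single potential exists.


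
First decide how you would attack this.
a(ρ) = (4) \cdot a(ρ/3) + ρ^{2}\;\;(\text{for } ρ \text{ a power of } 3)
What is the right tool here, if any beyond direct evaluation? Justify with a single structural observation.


Diagnosis: the master substitution — treat m = log base 3 of ρ as the new clock: one recursion step advances m by one while ρ scales by 3.


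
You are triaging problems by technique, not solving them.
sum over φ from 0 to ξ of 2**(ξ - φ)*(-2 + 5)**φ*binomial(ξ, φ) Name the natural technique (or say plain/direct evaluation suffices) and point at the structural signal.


Verdict: the binomial theorem — the summand is term φ of a binomial expansion in (-2 + 5) and 2; the whole sum is a single power.


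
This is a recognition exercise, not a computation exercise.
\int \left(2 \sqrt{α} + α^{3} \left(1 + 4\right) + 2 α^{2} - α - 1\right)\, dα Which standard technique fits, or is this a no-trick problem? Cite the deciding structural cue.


Technique: no special technique — every term is a constant multiple of a power of α; term-wise power-rule integration needs no preliminary transformation.


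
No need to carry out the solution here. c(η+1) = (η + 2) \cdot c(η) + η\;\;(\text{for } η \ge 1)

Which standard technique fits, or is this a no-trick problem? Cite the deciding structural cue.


Verdict: a summation factor — with the index-dependent coefficient η + 2, dividing by the cumulative product turns the left side into a pure difference.


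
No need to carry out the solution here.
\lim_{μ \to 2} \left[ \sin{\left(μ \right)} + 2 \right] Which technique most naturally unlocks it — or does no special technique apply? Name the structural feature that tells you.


Technique: no special technique — no vanishing denominator and no indeterminate clash at the point — evaluation is immediate.


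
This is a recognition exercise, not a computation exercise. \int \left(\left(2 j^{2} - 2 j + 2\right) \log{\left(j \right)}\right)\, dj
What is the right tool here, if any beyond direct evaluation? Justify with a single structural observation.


Diagnosis: integration by parts — choose u = \log{\left(j \right)}: one derivative turns the logarithm algebraic, and the remaining factor 2 j^{2} - 2 j + 2 integrates term by term under the power rule.


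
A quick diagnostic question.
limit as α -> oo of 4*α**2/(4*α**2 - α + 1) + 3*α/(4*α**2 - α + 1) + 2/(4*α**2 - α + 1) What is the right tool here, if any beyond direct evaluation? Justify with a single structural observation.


Method: dominant-term comparison — divide by the highest power of α present: lower-order terms vanish and the dominant ratio remains. l'Hôpital's at-infinity variant applies to the expression viewed as a single quotient; the leading-term comparison is the direct route.


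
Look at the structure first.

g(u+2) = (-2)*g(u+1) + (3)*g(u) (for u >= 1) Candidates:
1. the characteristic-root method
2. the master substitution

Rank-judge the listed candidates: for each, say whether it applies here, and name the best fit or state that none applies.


Method: the characteristic-root method — no index-dependence in the weights and nothing inhomogeneous: classic characteristic-equation setup.
- the characteristic-root method — applicable, and directly so.
- the master substitution: no fixed divisor shrinks the index between calls.


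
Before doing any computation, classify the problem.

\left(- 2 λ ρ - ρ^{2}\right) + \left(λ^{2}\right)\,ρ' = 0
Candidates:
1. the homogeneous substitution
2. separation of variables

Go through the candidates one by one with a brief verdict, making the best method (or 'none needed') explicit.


Verdict: the homogeneous substitution — solved for the derivative, the right side is unchanged under scaling λ and ρ together — it depends only on the ratio ρ/λ, so substitute a single ratio variable. A Bernoulli rewrite works here as the equation stands — the homogeneous substitution is the more immediate reading.
- the homogeneous substitution — yes — fits the structure here.
- separation of variables — the two dependences do not factor apart.


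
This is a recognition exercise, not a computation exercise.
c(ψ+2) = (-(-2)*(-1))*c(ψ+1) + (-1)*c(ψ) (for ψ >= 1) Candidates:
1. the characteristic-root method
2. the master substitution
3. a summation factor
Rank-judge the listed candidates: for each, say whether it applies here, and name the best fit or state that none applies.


Verdict: the characteristic-root method — the recurrence treats every index alike (constant coefficients, no forcing) — precisely the regime where r^ψ trials close it.
- the characteristic-root method: yes — fits the structure here.
- the master substitution — with no divided-index recursive call, reindexing by powers of a base buys nothing.
- a summation factor — a summation factor telescopes one-step recursions; this one carries higher-order memory.


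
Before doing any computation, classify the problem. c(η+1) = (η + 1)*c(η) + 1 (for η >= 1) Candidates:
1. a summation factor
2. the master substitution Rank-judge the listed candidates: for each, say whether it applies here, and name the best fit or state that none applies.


Diagnosis: a summation factor — the coefficient η + 1 drifts with the index, so no fixed root exists; normalizing by the cumulative product telescopes it.
- a summation factor: applicable, and directly so.
- the master substitution: this is shift-type recursion, outside the divide-and-conquer template.


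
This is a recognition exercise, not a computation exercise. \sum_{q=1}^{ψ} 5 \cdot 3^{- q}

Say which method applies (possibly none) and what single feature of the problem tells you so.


Verdict: the geometric series formula — consecutive terms stand in a fixed index-free ratio — the geometric sum formula closes it.


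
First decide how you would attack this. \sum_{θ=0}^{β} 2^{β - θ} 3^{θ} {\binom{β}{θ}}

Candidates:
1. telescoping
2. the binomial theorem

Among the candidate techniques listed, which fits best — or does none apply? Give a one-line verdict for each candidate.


Verdict: the binomial theorem — {\binom{β}{θ}} weighting matched powers of 3 and 2 is the expanded form of (3 + 2)^β — fold it back up.
- telescoping: the summand is not presented as a shifted difference — a telescoping rewrite may exist, but the displayed structure does not offer one.
- the binomial theorem: a fit — the right tool for this form.


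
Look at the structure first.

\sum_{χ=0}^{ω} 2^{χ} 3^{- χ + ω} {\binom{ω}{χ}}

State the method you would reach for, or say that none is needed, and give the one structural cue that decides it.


Verdict: the binomial theorem — {\binom{ω}{χ}} weighting matched powers of 2 and 3 is the expanded form of (2 + 3)^ω — fold it back up.


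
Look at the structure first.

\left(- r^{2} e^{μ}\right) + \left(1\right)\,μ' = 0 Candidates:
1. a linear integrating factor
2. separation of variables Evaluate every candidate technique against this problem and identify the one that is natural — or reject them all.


Verdict: separation of variables — all dependence on the two variables factors apart, the defining separable shape.
- a linear integrating factor — a nonlinear term in the unknown puts this outside the integrating-factor template.
- separation of variables: yes — fits the structure here.


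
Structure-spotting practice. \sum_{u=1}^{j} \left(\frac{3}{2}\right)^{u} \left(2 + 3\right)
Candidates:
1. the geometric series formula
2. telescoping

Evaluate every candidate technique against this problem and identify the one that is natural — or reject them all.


Technique: the geometric series formula — the ratio of consecutive terms is the constant \frac{3}{2}, independent of the index — a geometric sum.
- the geometric series formula — applies; the problem has the shape this method handles.
- telescoping — the summand is not presented as a shifted difference — a telescoping rewrite may exist, but the displayed structure does not offer one.


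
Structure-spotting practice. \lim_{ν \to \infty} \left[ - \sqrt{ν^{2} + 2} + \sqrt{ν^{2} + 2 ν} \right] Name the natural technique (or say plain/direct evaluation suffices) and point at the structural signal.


Verdict: conjugate multiplication — an infinity-minus-infinity difference with a surviving radical — multiply by the conjugate to cancel the divergence.


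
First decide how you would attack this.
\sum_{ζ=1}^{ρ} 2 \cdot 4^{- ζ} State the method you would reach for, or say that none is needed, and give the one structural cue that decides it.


Technique: the geometric series formula — consecutive terms stand in a fixed index-free ratio — the geometric sum formula closes it.


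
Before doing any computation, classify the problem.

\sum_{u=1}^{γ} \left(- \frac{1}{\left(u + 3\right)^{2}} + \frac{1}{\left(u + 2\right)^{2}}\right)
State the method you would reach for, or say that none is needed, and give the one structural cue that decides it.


Technique: telescoping — each term adds \frac{1}{\left(u + 2\right)^{2}} and subtracts the same expression advanced one index; that subtracted piece cancels against the next term's added copy — only the boundary terms survive.


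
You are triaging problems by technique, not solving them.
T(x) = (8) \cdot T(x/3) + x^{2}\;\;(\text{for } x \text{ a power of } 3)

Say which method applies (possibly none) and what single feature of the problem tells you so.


Best approach: the master substitution — the argument shrinks by the factor 3, so measure the index on a logarithmic scale and the recursion becomes a shift.


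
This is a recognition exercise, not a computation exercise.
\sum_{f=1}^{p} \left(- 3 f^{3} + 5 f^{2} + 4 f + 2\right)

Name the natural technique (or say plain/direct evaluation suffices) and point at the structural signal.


Best approach: no special technique — every summand is a constant multiple of a power of f — apply the standard power-sum identities one degree at a time.


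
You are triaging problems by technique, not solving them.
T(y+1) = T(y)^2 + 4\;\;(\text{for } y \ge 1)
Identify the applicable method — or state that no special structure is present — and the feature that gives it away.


Method: no special technique — the new term depends nonlinearly on the old ones, which disqualifies every superposition-based technique.


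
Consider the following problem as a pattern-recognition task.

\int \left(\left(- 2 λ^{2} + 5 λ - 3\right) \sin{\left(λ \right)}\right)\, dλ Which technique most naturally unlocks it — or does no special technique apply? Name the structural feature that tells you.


Technique: integration by parts — the integrand splits as - 2 λ^{2} + 5 λ - 3 times \sin{\left(λ \right)} — repeatedly differentiating the polynomial part kills it, which is the parts ladder.


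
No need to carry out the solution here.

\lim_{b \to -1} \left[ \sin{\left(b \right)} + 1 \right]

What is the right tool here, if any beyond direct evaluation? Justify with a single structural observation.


Best approach: no special technique — no zero denominators, no indeterminate clash at -1 — substitute and read off the value.


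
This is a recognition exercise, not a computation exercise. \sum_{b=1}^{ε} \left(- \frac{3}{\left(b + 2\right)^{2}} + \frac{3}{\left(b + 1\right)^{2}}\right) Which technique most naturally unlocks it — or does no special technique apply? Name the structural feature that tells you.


Verdict: telescoping — the generic term is a one-step difference of \frac{3}{\left(b + 1\right)^{2}}, so partial sums shortcut to endpoint evaluation.


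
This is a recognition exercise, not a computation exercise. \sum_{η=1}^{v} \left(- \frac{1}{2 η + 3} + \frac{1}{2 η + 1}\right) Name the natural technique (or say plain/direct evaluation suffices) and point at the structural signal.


Method: telescoping — a difference of consecutive values of one function (\frac{1}{2 η + 1} at one index and the next) — telescoping by construction.


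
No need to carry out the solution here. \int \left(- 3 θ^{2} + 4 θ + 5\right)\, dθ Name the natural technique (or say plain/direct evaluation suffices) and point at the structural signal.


Method: no special technique — every term is a constant multiple of a power of θ; term-wise power-rule integration needs no preliminary transformation.


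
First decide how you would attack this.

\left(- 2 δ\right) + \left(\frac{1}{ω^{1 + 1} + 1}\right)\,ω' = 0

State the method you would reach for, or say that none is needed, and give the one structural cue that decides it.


Best approach: separation of variables — solved for the derivative, the right side splits multiplicatively into a function of each variable alone — divide and integrate each side. The equation is exact as it stands too — a potential function exists — though separation reads the split structure directly.


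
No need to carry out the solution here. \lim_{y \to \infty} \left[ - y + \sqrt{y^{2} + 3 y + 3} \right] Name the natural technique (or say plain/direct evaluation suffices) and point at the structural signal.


Best approach: conjugate multiplication — \sqrt{y^{2} + 3 y + 3} and y both blow up, but their difference is tame once the conjugate rationalizes it.


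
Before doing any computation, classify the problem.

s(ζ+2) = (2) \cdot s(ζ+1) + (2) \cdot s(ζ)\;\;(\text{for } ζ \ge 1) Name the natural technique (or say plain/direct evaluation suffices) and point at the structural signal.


Verdict: the characteristic-root method — linear, homogeneous, constant coefficients: solutions of the form r^ζ exist — find the roots of the characteristic polynomial.


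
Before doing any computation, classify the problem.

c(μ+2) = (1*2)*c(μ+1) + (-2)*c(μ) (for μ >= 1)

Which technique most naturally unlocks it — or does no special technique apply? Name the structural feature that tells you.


Method: the characteristic-root method — the recurrence treats every index alike (constant coefficients, no forcing) — precisely the regime where r^μ trials close it.


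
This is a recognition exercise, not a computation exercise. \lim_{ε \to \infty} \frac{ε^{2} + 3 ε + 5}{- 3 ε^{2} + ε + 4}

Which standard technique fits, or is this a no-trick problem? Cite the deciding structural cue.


Method: dominant-term comparison — at large ε only the top-degree terms survive; compare the leading terms and the limit falls out. l'Hôpital's at-infinity variant applies to the expression viewed as a single quotient; the leading-term comparison is the direct route.


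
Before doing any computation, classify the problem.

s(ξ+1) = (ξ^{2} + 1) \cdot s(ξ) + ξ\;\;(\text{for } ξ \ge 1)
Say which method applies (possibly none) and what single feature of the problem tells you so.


Diagnosis: a summation factor — rescale the sequence by the product of the weights ξ^{2} + 1 so far — the recurrence collapses to a plain running sum.


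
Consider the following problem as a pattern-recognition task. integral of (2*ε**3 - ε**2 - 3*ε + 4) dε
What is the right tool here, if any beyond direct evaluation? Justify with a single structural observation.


Best approach: no special technique — the integrand is a sum of constant multiples of powers of ε — integrate term by term.


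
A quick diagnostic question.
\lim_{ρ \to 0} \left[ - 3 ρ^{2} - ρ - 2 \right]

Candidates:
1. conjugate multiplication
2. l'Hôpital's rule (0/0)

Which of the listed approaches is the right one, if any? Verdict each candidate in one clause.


Method: no special technique — the expression is continuous at the evaluation point — substitute directly; no indeterminate form appears.
- conjugate multiplication: there is no infinity-minus-infinity radical difference to rationalize.
- l'Hôpital's rule (0/0) — substituting the point gives a finite value outright — there is no indeterminate clash to repair.


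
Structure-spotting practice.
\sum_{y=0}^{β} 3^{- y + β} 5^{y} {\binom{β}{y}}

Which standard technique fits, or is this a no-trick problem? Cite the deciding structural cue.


Verdict: the binomial theorem — {\binom{β}{y}} weighting matched powers of 5 and 3 is the expanded form of (5 + 3)^β — fold it back up.


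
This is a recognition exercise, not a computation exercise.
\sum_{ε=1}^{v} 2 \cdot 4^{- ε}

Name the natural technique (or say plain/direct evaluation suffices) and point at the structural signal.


Verdict: the geometric series formula — consecutive terms stand in a fixed index-free ratio — the geometric sum formula closes it.


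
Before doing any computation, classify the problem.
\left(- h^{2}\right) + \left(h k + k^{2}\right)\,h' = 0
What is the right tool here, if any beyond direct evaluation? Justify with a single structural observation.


Technique: the homogeneous substitution — the slope's numerator and denominator share total degree; set v = h/k and the equation drops to separable form. A Bernoulli substitution after rearrangement (possibly exchanging dependent and independent variable) is a fair alternative; the homogeneous route works on the equation as it stands.


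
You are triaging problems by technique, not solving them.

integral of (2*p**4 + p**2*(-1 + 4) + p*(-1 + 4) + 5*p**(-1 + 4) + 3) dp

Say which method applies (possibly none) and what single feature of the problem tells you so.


Diagnosis: no special technique — every term is a constant multiple of a power of p; term-wise power-rule integration needs no preliminary transformation.


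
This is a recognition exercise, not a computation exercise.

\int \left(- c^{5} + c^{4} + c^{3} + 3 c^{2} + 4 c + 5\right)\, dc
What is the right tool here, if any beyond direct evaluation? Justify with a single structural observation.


Best approach: no special technique — a term-by-term power-rule job in c; no substitution or rearrangement earns its keep here.


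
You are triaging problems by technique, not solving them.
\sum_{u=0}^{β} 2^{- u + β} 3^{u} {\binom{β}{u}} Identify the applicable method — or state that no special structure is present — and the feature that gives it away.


Diagnosis: the binomial theorem — the summand is term u of a binomial expansion in 3 and 2; the whole sum is a single power.


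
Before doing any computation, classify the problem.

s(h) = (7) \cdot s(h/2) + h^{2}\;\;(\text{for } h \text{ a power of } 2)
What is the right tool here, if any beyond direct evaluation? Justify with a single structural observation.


Technique: the master substitution — treat m = log base 2 of h as the new clock: one recursion step advances m by one while h scales by 2.


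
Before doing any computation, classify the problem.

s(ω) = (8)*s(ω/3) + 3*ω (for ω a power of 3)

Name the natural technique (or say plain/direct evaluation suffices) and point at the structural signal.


Verdict: the master substitution — a divide-and-conquer shape: argument ω/3, so change variables with ω = 3^m and solve the linear version.


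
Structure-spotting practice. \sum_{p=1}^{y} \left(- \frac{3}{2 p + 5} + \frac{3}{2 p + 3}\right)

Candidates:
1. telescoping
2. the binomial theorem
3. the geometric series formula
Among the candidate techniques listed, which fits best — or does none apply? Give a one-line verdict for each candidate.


Technique: telescoping — the summand is built as \frac{3}{2 p + 3} minus its own successor — adjacent terms annihilate down the line.
- telescoping — yes, a natural case for it.
- the binomial theorem: no binomial coefficients pair with matched powers.
- the geometric series formula — the term-to-term ratio changes with the index, so the geometric formula cannot close it.


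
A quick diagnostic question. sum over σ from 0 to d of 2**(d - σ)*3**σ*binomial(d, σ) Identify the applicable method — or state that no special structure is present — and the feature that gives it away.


Verdict: the binomial theorem — binomial coefficients against complementary powers of 3 and 2: recognize the binomial expansion and resum.


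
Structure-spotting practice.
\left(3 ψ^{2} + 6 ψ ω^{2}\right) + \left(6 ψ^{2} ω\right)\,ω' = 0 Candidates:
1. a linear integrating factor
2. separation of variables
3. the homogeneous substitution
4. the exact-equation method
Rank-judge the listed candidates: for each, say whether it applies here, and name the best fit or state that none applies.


Technique: the exact-equation method — check exactness first: here it holds (3 ψ^{2} + 6 ψ ω^{2}, 6 ψ^{2} ω have matching cross partials), so no integrating factor is needed.
- a linear integrating factor — a nonlinear term in the unknown puts this outside the integrating-factor template.
- separation of variables — the two dependences do not factor apart.
- the homogeneous substitution: the ratio substitution does not collapse this equation.
- the exact-equation method — yes, a natural case for it.


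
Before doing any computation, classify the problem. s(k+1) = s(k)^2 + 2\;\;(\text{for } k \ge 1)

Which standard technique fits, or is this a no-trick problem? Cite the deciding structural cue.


Verdict: no special technique — nonlinear feedback in the recursion rules out every root- or factor-based technique.
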